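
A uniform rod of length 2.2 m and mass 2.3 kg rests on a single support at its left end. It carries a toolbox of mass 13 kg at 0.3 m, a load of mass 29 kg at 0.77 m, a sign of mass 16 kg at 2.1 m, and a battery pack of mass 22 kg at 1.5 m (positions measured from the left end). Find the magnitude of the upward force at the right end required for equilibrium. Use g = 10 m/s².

Take moments about the left end.
Beam weight: 2.3 × 10 = 23 N down at 1.1 m → arm 1.1 m, τ = 23 × 1.1 = 25.3 N·m clockwise.
Toolbox: 13 × 10 = 130 N down at 0.3 m → arm 0.3 m, τ = 130 × 0.3 = 39 N·m clockwise.
Load: 29 × 10 = 290 N down at 0.77 m → arm 0.77 m, τ = 290 × 0.77 = 223.3 N·m clockwise.
Sign: 16 × 10 = 160 N down at 2.1 m → arm 2.1 m, τ = 160 × 2.1 = 336 N·m clockwise.
Battery pack: 22 × 10 = 220 N down at 1.5 m → arm 1.5 m, τ = 220 × 1.5 = 330 N·m clockwise.
Net moment of the loads = 953.6 N·m clockwise.
The upward force F acts at the right end, arm 2.2 m, giving F × 2.2 counterclockwise.
Setting net torque to zero: F × 2.2 = 953.6 → F = 953.6 / 2.2 = 433 N.

F ≈ 433 N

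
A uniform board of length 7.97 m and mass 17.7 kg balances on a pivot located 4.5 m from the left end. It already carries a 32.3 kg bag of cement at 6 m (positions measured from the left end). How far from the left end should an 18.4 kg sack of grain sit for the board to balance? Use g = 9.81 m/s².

x ≈ 2.36 m from the left end

Taking torques about the pivot (at 4.5 m from the left end):
Beam weight: 17.7 × 9.81 = 173.6 N down at 3.985 m → arm 0.515 m, τ = 173.6 × 0.515 = 89.4 N·m counterclockwise.
Bag of cement: 32.3 × 9.81 = 316.9 N down at 6 m → arm 1.5 m, τ = 316.9 × 1.5 = 475.3 N·m clockwise.
Net moment of existing loads = 385.9 N·m clockwise.
The sack of grain weighs 18.4 × 9.81 = 180.5 N and must supply an equal counterclockwise moment, so its lever arm about the pivot is 385.9 / 180.5 = 2.14 m.
That puts it at 4.5 − 2.14 = 2.36 m from the left end.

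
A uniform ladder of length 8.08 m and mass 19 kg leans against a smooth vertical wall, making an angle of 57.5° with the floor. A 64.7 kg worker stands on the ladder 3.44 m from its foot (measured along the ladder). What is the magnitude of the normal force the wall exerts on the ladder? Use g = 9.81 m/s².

N_wall ≈ 232 N

Take moments about the foot of the ladder.
Ladder weight 19×9.81 = 186.4 N acts at 4.04 m along the ladder; its horizontal arm is 4.04·cos57.5° = 2.171 m → τ = 404.7 N·m clockwise.
Worker: 64.7×9.81 = 634.7 N at 3.44 m → arm 1.848 m → τ = 1173 N·m clockwise.
Wall normal N acts horizontally at the top; its moment arm is the height L sinθ = 8.08·sin57.5° = 6.815 m, counterclockwise.
Στ = 0 ⇒ N × 6.815 = 1578 ⇒ N = 232 N.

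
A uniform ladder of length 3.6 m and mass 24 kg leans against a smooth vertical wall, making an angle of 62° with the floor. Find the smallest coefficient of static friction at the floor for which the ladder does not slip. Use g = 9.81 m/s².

μ_min ≈ 0.266

About the foot of the ladder:
Ladder weight 24×9.81 = 235.4 N acts at 1.8 m along the ladder; its horizontal arm is 1.8·cos62° = 0.845 m → τ = 198.9 N·m clockwise.
Wall normal N acts horizontally at the top; its moment arm is the height L sinθ = 3.6·sin62° = 3.179 m, counterclockwise.
Setting net torque to zero: N × 3.179 = 198.9 → N = 62.57 N.
ΣFx = 0 ⇒ f = N_wall = 62.57 N. ΣFy = 0 ⇒ N_floor = 235.4 N.
μ_min = f / N_floor = 62.57 / 235.4 = 0.266.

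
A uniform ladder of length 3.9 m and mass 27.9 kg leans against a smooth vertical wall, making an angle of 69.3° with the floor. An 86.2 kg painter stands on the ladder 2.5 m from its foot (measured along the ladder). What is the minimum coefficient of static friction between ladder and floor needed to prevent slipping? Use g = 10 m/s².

Take moments about the foot of the ladder.
Ladder weight 27.9×10 = 279 N acts at 1.95 m along the ladder; its horizontal arm is 1.95·cos69.3° = 0.6893 m → τ = 192.3 N·m clockwise.
Painter: 86.2×10 = 862 N at 2.5 m → arm 0.8837 m → τ = 761.7 N·m clockwise.
Wall normal N acts horizontally at the top; its moment arm is the height L sinθ = 3.9·sin69.3° = 3.648 m, counterclockwise.
Setting net torque to zero: N × 3.648 = 954 → N = 261.5 N.
ΣFx = 0 ⇒ f = N_wall = 261.5 N. ΣFy = 0 ⇒ N_floor = 1141 N.
μ_min = f / N_floor = 261.5 / 1141 = 0.229.

μ_min ≈ 0.229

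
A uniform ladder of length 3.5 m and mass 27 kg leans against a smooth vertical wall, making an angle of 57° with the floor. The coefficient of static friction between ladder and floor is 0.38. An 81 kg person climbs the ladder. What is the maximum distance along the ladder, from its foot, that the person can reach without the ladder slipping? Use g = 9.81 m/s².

Choose the foot of the ladder as the axis so the floor normal and friction both act there and drop out.
Ladder weight 27×9.81 = 264.9 N acts at 1.75 m along the ladder; its horizontal arm is 1.75·cos57° = 0.9531 m → τ = 252.5 N·m clockwise.
Person weight 81×9.81 = 794.6 N at distance d → arm d·cos57° → τ = 794.6·d·0.5446 clockwise.
Wall normal N at the top has arm L sinθ = 2.935 m counterclockwise, so Στ = 0 gives N·2.935 = 252.5 + 432.7·d.
ΣFy = 0 ⇒ N_floor = 1060 N, so the maximum friction is μ_s·N_floor = 0.38×1060 = 402.8 N. ΣFx = 0 ⇒ N_wall = f, so at the slipping point N = 402.8 N.
Substituting: 402.8×2.935 = 252.5 + 432.7·d ⇒ d = (1182 − 252.5) / 432.7 = 2.15 m.

d ≈ 2.15 m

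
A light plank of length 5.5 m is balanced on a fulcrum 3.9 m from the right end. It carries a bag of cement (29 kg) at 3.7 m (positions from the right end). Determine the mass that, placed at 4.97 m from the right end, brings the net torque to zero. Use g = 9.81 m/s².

m ≈ 5.42 kg

Sum moments about the fulcrum (at 3.9 m from the right end) (the support reaction has zero arm there).
Bag of cement: 29 × 9.81 = 284.5 N down at 3.7 m → arm 0.2 m, τ = 284.5 × 0.2 = 56.9 N·m clockwise.
Net moment of known loads = 56.9 N·m clockwise.
An unknown mass m at 4.97 m has arm 1.07 m; its moment is m·g·1.07 counterclockwise.
Setting net torque to zero: m × 9.81 × 1.07 = 56.9 → m = 56.9 / (9.81 × 1.07) = 5.42 kg.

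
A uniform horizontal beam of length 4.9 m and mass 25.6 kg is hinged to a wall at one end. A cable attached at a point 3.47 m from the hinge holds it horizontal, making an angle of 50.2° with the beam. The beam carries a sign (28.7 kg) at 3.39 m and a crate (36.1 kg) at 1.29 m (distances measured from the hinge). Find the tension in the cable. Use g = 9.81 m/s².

Take moments about the hinge.
Beam weight: 25.6 × 9.81 = 251.1 N down at 2.45 m → arm 2.45 m, τ = 251.1 × 2.45 = 615.2 N·m clockwise.
Sign: 28.7 × 9.81 = 281.5 N down at 3.39 m → arm 3.39 m, τ = 281.5 × 3.39 = 954.3 N·m clockwise.
Crate: 36.1 × 9.81 = 354.1 N down at 1.29 m → arm 1.29 m, τ = 354.1 × 1.29 = 456.8 N·m clockwise.
Total clockwise load moment = 2026 N·m.
The cable tension T acts at 3.47 m; only its component perpendicular to the beam, T sinθ, produces torque. sin 50.2° = 0.7683.
Στ = 0 ⇒ T × 3.47 × 0.7683 = 2026 ⇒ T = 2026 / 2.666 = 760 N.

T ≈ 760 N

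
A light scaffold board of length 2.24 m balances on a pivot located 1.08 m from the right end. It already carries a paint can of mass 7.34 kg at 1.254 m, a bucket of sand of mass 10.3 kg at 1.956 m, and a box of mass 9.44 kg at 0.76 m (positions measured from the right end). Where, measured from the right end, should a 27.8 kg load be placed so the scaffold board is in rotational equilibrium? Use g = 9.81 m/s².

x ≈ 0.818 m from the right end

Sum moments about the pivot (at 1.08 m from the right end) (the support reaction has zero arm there).
Paint can: 7.34 × 9.81 = 72.01 N down at 1.254 m → arm 0.174 m, τ = 72.01 × 0.174 = 12.53 N·m counterclockwise.
Bucket of sand: 10.3 × 9.81 = 101 N down at 1.956 m → arm 0.876 m, τ = 101 × 0.876 = 88.48 N·m counterclockwise.
Box: 9.44 × 9.81 = 92.61 N down at 0.76 m → arm 0.32 m, τ = 92.61 × 0.32 = 29.64 N·m clockwise.
Net moment of existing loads = 71.37 N·m counterclockwise.
The load weighs 27.8 × 9.81 = 272.7 N and must supply an equal clockwise moment, so its lever arm about the pivot is 71.37 / 272.7 = 0.262 m.
That puts it at 1.08 − 0.262 = 0.818 m from the right end.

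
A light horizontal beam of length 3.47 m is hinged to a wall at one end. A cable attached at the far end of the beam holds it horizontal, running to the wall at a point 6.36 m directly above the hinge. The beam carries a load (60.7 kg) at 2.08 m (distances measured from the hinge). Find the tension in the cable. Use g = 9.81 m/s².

About the hinge:
Load: 60.7 × 9.81 = 595.5 N down at 2.08 m → arm 2.08 m, τ = 595.5 × 2.08 = 1239 N·m clockwise.
Total clockwise load moment = 1239 N·m.
The cable tension T acts at 3.47 m; only its component perpendicular to the beam, T sinθ, produces torque. sinθ = h/√(h²+d²) = 6.36/√(6.36²+3.47²) = 0.8778.
Στ = 0 ⇒ T × 3.47 × 0.8778 = 1239 ⇒ T = 1239 / 3.046 = 407 N.

T ≈ 407 N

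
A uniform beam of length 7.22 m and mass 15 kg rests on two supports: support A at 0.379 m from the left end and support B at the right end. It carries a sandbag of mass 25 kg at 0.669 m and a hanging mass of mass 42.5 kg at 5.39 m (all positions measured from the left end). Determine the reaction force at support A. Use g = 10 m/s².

Taking torques about support B:
Beam weight: 15 × 10 = 150 N down at 3.61 m → arm 3.61 m, τ = 150 × 3.61 = 541.5 N·m counterclockwise.
Sandbag: 25 × 10 = 250 N down at 0.669 m → arm 6.551 m, τ = 250 × 6.551 = 1638 N·m counterclockwise.
Hanging mass: 42.5 × 10 = 425 N down at 5.39 m → arm 1.83 m, τ = 425 × 1.83 = 777.8 N·m counterclockwise.
Net load moment about support B = 2957 N·m counterclockwise.
Reaction R at support A is upward at 0.379 m, arm 6.841 m → moment R × 6.841 clockwise.
Setting net torque to zero: R × 6.841 = 2957 → R = 432 N.

R_A ≈ 432 N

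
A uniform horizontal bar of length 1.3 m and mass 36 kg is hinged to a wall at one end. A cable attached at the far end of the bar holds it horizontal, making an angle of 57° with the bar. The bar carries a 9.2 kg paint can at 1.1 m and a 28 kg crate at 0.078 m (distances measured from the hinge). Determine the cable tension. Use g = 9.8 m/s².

T ≈ 321 N

Sum moments about the hinge (the unknown hinge reaction has zero arm there).
Beam weight: 36 × 9.8 = 352.8 N down at 0.65 m → arm 0.65 m, τ = 352.8 × 0.65 = 229.3 N·m clockwise.
Paint can: 9.2 × 9.8 = 90.16 N down at 1.1 m → arm 1.1 m, τ = 90.16 × 1.1 = 99.18 N·m clockwise.
Crate: 28 × 9.8 = 274.4 N down at 0.078 m → arm 0.078 m, τ = 274.4 × 0.078 = 21.4 N·m clockwise.
Total clockwise load moment = 349.9 N·m.
The cable tension T acts at 1.3 m; only its component perpendicular to the bar, T sinθ, produces torque. sin 57° = 0.8387.
Setting net torque to zero: T × 1.3 × 0.8387 = 349.9 → T = 349.9 / 1.09 = 321 N.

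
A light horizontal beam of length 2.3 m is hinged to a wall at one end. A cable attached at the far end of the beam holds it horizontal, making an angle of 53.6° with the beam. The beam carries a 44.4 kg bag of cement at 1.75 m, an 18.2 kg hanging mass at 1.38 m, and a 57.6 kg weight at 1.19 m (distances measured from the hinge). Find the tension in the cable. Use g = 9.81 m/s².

T ≈ 908 N

Choose the hinge as the axis so the unknown hinge reaction has zero arm there.
Bag of cement: 44.4 × 9.81 = 435.6 N down at 1.75 m → arm 1.75 m, τ = 435.6 × 1.75 = 762.3 N·m clockwise.
Hanging mass: 18.2 × 9.81 = 178.5 N down at 1.38 m → arm 1.38 m, τ = 178.5 × 1.38 = 246.3 N·m clockwise.
Weight: 57.6 × 9.81 = 565.1 N down at 1.19 m → arm 1.19 m, τ = 565.1 × 1.19 = 672.5 N·m clockwise.
Total clockwise load moment = 1681 N·m.
The cable tension T acts at 2.3 m; only its component perpendicular to the beam, T sinθ, produces torque. sin 53.6° = 0.8049.
Στ = 0 ⇒ T × 2.3 × 0.8049 = 1681 ⇒ T = 1681 / 1.851 = 908 N.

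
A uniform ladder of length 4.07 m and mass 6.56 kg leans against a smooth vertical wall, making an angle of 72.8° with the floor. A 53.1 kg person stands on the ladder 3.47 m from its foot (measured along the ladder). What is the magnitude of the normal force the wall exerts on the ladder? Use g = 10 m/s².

Sum moments about the foot of the ladder (the floor normal and friction both act there and drop out).
Ladder weight 6.56×10 = 65.6 N acts at 2.035 m along the ladder; its horizontal arm is 2.035·cos72.8° = 0.6018 m → τ = 39.48 N·m clockwise.
Person: 53.1×10 = 531 N at 3.47 m → arm 1.026 m → τ = 544.8 N·m clockwise.
Wall normal N acts horizontally at the top; its moment arm is the height L sinθ = 4.07·sin72.8° = 3.888 m, counterclockwise.
Στ = 0 ⇒ N × 3.888 = 584.3 ⇒ N = 150 N.

N_wall ≈ 150 N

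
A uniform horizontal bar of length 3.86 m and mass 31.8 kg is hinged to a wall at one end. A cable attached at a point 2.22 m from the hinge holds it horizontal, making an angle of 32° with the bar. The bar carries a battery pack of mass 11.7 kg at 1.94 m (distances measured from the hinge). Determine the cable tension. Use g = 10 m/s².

Taking torques about the hinge:
Beam weight: 31.8 × 10 = 318 N down at 1.93 m → arm 1.93 m, τ = 318 × 1.93 = 613.7 N·m clockwise.
Battery pack: 11.7 × 10 = 117 N down at 1.94 m → arm 1.94 m, τ = 117 × 1.94 = 227 N·m clockwise.
Total clockwise load moment = 840.7 N·m.
The cable tension T acts at 2.22 m; only its component perpendicular to the bar, T sinθ, produces torque. sin 32° = 0.5299.
Balancing moments: T × 2.22 × 0.5299 = 840.7, giving T = 840.7 / 1.176 = 715 N.

T ≈ 715 N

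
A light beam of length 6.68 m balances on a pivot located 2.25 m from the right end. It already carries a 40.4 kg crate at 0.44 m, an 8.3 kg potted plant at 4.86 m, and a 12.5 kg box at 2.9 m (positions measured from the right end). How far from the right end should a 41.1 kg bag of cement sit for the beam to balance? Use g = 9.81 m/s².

x ≈ 3.3 m from the right end

Sum moments about the pivot (at 2.25 m from the right end) (the support reaction has zero arm there).
Crate: 40.4 × 9.81 = 396.3 N down at 0.44 m → arm 1.81 m, τ = 396.3 × 1.81 = 717.3 N·m clockwise.
Potted plant: 8.3 × 9.81 = 81.42 N down at 4.86 m → arm 2.61 m, τ = 81.42 × 2.61 = 212.5 N·m counterclockwise.
Box: 12.5 × 9.81 = 122.6 N down at 2.9 m → arm 0.65 m, τ = 122.6 × 0.65 = 79.69 N·m counterclockwise.
Net moment of existing loads = 425.1 N·m clockwise.
The bag of cement weighs 41.1 × 9.81 = 403.2 N and must supply an equal counterclockwise moment, so its lever arm about the pivot is 425.1 / 403.2 = 1.05 m.
That puts it at 2.25 + 1.05 = 3.3 m from the right end.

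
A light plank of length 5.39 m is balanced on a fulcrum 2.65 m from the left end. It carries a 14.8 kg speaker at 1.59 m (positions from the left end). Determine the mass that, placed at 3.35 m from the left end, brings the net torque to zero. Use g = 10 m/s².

m ≈ 22.4 kg

Taking torques about the fulcrum (at 2.65 m from the left end):
Speaker: 14.8 × 10 = 148 N down at 1.59 m → arm 1.06 m, τ = 148 × 1.06 = 156.9 N·m counterclockwise.
Net moment of known loads = 156.9 N·m counterclockwise.
An unknown mass m at 3.35 m has arm 0.7 m; its moment is m·g·0.7 clockwise.
Balancing moments: m × 10 × 0.7 = 156.9, giving m = 156.9 / (10 × 0.7) = 22.4 kg.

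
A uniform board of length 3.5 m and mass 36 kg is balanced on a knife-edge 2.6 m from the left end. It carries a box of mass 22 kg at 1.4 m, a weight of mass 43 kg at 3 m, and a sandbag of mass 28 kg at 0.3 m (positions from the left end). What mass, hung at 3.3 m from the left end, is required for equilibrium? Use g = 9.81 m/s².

m ≈ 149 kg

Take moments about the knife-edge (at 2.6 m from the left end).
Beam weight: 36 × 9.81 = 353.2 N down at 1.75 m → arm 0.85 m, τ = 353.2 × 0.85 = 300.2 N·m counterclockwise.
Box: 22 × 9.81 = 215.8 N down at 1.4 m → arm 1.2 m, τ = 215.8 × 1.2 = 259 N·m counterclockwise.
Weight: 43 × 9.81 = 421.8 N down at 3 m → arm 0.4 m, τ = 421.8 × 0.4 = 168.7 N·m clockwise.
Sandbag: 28 × 9.81 = 274.7 N down at 0.3 m → arm 2.3 m, τ = 274.7 × 2.3 = 631.8 N·m counterclockwise.
Net moment of known loads = 1022 N·m counterclockwise.
An unknown mass m at 3.3 m has arm 0.7 m; its moment is m·g·0.7 clockwise.
For rotational equilibrium, m × 9.81 × 0.7 = 1022, so m = 1022 / (9.81 × 0.7) = 149 kg.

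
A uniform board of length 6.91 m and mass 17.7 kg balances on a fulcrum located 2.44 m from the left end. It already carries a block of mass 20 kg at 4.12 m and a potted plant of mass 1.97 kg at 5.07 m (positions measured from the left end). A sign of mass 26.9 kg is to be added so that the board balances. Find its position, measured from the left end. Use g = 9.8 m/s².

Sum moments about the fulcrum (at 2.44 m from the left end) (the support reaction has zero arm there).
Beam weight: 17.7 × 9.8 = 173.5 N down at 3.455 m → arm 1.015 m, τ = 173.5 × 1.015 = 176.1 N·m clockwise.
Block: 20 × 9.8 = 196 N down at 4.12 m → arm 1.68 m, τ = 196 × 1.68 = 329.3 N·m clockwise.
Potted plant: 1.97 × 9.8 = 19.31 N down at 5.07 m → arm 2.63 m, τ = 19.31 × 2.63 = 50.79 N·m clockwise.
Net moment of existing loads = 556.2 N·m clockwise.
The sign weighs 26.9 × 9.8 = 263.6 N and must supply an equal counterclockwise moment, so its lever arm about the fulcrum is 556.2 / 263.6 = 2.11 m.
That puts it at 2.44 − 2.11 = 0.33 m from the left end.

x ≈ 0.33 m from the left end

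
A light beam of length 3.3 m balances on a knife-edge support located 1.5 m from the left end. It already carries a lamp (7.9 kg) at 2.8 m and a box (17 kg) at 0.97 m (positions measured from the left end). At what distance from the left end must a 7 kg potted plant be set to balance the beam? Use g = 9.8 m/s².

Sum moments about the knife-edge support (at 1.5 m from the left end) (the support reaction has zero arm there).
Lamp: 7.9 × 9.8 = 77.42 N down at 2.8 m → arm 1.3 m, τ = 77.42 × 1.3 = 100.6 N·m clockwise.
Box: 17 × 9.8 = 166.6 N down at 0.97 m → arm 0.53 m, τ = 166.6 × 0.53 = 88.3 N·m counterclockwise.
Net moment of existing loads = 12.3 N·m clockwise.
The potted plant weighs 7 × 9.8 = 68.6 N and must supply an equal counterclockwise moment, so its lever arm about the knife-edge support is 12.3 / 68.6 = 0.179 m.
That puts it at 1.5 − 0.179 = 1.32 m from the left end.

x ≈ 1.32 m from the left end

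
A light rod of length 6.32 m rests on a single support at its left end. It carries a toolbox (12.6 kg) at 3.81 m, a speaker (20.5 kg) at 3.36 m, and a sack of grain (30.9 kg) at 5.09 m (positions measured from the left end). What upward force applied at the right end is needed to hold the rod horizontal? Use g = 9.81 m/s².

F ≈ 426 N

Take moments about the left end.
Toolbox: 12.6 × 9.81 = 123.6 N down at 3.81 m → arm 3.81 m, τ = 123.6 × 3.81 = 470.9 N·m clockwise.
Speaker: 20.5 × 9.81 = 201.1 N down at 3.36 m → arm 3.36 m, τ = 201.1 × 3.36 = 675.7 N·m clockwise.
Sack of grain: 30.9 × 9.81 = 303.1 N down at 5.09 m → arm 5.09 m, τ = 303.1 × 5.09 = 1543 N·m clockwise.
Net moment of the loads = 2690 N·m clockwise.
The upward force F acts at the right end, arm 6.32 m, giving F × 6.32 counterclockwise.
Setting net torque to zero: F × 6.32 = 2690 → F = 2690 / 6.32 = 426 N.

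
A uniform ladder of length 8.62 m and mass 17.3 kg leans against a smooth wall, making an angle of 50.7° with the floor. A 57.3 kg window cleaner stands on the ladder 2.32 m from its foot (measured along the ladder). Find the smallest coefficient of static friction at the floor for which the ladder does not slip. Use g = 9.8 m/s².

Choose the foot of the ladder as the axis so the floor normal and friction both act there and drop out.
Ladder weight 17.3×9.8 = 169.5 N acts at 4.31 m along the ladder; its horizontal arm is 4.31·cos50.7° = 2.73 m → τ = 462.7 N·m clockwise.
Window cleaner: 57.3×9.8 = 561.5 N at 2.32 m → arm 1.469 m → τ = 824.8 N·m clockwise.
Wall normal N acts horizontally at the top; its moment arm is the height L sinθ = 8.62·sin50.7° = 6.671 m, counterclockwise.
Balancing moments: N × 6.671 = 1288, giving N = 193.1 N.
ΣFx = 0 ⇒ f = N_wall = 193.1 N. ΣFy = 0 ⇒ N_floor = 731 N.
μ_min = f / N_floor = 193.1 / 731 = 0.264.

μ_min ≈ 0.264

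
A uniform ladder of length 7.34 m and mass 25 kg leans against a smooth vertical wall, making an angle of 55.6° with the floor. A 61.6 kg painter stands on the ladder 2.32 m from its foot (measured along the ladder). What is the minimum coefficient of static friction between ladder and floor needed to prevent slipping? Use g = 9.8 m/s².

About the foot of the ladder:
Ladder weight 25×9.8 = 245 N acts at 3.67 m along the ladder; its horizontal arm is 3.67·cos55.6° = 2.073 m → τ = 507.9 N·m clockwise.
Painter: 61.6×9.8 = 603.7 N at 2.32 m → arm 1.311 m → τ = 791.5 N·m clockwise.
Wall normal N acts horizontally at the top; its moment arm is the height L sinθ = 7.34·sin55.6° = 6.056 m, counterclockwise.
Setting net torque to zero: N × 6.056 = 1299 → N = 214.5 N.
ΣFx = 0 ⇒ f = N_wall = 214.5 N. ΣFy = 0 ⇒ N_floor = 848.7 N.
μ_min = f / N_floor = 214.5 / 848.7 = 0.253.

μ_min ≈ 0.253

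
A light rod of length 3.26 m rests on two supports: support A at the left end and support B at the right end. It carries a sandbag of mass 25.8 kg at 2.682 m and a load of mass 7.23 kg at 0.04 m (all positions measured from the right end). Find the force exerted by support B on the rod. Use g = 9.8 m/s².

Take moments about support A.
Sandbag: 25.8 × 9.8 = 252.8 N down at 2.682 m → arm 0.578 m, τ = 252.8 × 0.578 = 146.1 N·m clockwise.
Load: 7.23 × 9.8 = 70.85 N down at 0.04 m → arm 3.22 m, τ = 70.85 × 3.22 = 228.1 N·m clockwise.
Net load moment about support A = 374.2 N·m clockwise.
Reaction R at support B is upward at 0 m, arm 3.26 m → moment R × 3.26 counterclockwise.
Στ = 0 ⇒ R × 3.26 = 374.2 ⇒ R = 115 N.

R_B ≈ 115 N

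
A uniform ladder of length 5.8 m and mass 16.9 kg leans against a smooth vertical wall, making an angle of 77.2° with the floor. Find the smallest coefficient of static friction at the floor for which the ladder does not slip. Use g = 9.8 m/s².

Sum moments about the foot of the ladder (the floor normal and friction both act there and drop out).
Ladder weight 16.9×9.8 = 165.6 N acts at 2.9 m along the ladder; its horizontal arm is 2.9·cos77.2° = 0.6425 m → τ = 106.4 N·m clockwise.
Wall normal N acts horizontally at the top; its moment arm is the height L sinθ = 5.8·sin77.2° = 5.656 m, counterclockwise.
Setting net torque to zero: N × 5.656 = 106.4 → N = 18.81 N.
ΣFx = 0 ⇒ f = N_wall = 18.81 N. ΣFy = 0 ⇒ N_floor = 165.6 N.
μ_min = f / N_floor = 18.81 / 165.6 = 0.114.

μ_min ≈ 0.114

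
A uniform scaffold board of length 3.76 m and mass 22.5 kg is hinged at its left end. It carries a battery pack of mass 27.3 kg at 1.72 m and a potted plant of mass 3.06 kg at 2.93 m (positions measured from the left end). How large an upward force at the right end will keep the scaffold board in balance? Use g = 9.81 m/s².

Taking torques about the left end:
Beam weight: 22.5 × 9.81 = 220.7 N down at 1.88 m → arm 1.88 m, τ = 220.7 × 1.88 = 414.9 N·m clockwise.
Battery pack: 27.3 × 9.81 = 267.8 N down at 1.72 m → arm 1.72 m, τ = 267.8 × 1.72 = 460.6 N·m clockwise.
Potted plant: 3.06 × 9.81 = 30.02 N down at 2.93 m → arm 2.93 m, τ = 30.02 × 2.93 = 87.96 N·m clockwise.
Net moment of the loads = 963.5 N·m clockwise.
The upward force F acts at the right end, arm 3.76 m, giving F × 3.76 counterclockwise.
Setting net torque to zero: F × 3.76 = 963.5 → F = 963.5 / 3.76 = 256 N.

F ≈ 256 N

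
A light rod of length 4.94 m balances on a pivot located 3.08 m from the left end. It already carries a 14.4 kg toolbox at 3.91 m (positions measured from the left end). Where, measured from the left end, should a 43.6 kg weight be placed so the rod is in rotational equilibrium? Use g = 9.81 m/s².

x ≈ 2.81 m from the left end

Choose the pivot (at 3.08 m from the left end) as the axis so the support reaction has zero arm there.
Toolbox: 14.4 × 9.81 = 141.3 N down at 3.91 m → arm 0.83 m, τ = 141.3 × 0.83 = 117.3 N·m clockwise.
Net moment of existing loads = 117.3 N·m clockwise.
The weight weighs 43.6 × 9.81 = 427.7 N and must supply an equal counterclockwise moment, so its lever arm about the pivot is 117.3 / 427.7 = 0.274 m.
That puts it at 3.08 − 0.274 = 2.81 m from the left end.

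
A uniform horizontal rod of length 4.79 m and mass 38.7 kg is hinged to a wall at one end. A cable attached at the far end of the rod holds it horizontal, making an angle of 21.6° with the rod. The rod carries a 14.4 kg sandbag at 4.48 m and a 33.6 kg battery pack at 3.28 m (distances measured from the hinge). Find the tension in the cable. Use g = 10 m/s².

Taking torques about the hinge:
Beam weight: 38.7 × 10 = 387 N down at 2.395 m → arm 2.395 m, τ = 387 × 2.395 = 926.9 N·m clockwise.
Sandbag: 14.4 × 10 = 144 N down at 4.48 m → arm 4.48 m, τ = 144 × 4.48 = 645.1 N·m clockwise.
Battery pack: 33.6 × 10 = 336 N down at 3.28 m → arm 3.28 m, τ = 336 × 3.28 = 1102 N·m clockwise.
Total clockwise load moment = 2674 N·m.
The cable tension T acts at 4.79 m; only its component perpendicular to the rod, T sinθ, produces torque. sin 21.6° = 0.3681.
Balancing moments: T × 4.79 × 0.3681 = 2674, giving T = 2674 / 1.763 = 1520 N.

T ≈ 1520 N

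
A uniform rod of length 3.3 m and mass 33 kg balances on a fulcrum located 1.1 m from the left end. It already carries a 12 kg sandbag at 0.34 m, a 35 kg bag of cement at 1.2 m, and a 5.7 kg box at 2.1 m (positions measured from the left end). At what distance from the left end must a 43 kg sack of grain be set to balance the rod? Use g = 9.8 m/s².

Taking torques about the fulcrum (at 1.1 m from the left end):
Beam weight: 33 × 9.8 = 323.4 N down at 1.65 m → arm 0.55 m, τ = 323.4 × 0.55 = 177.9 N·m clockwise.
Sandbag: 12 × 9.8 = 117.6 N down at 0.34 m → arm 0.76 m, τ = 117.6 × 0.76 = 89.38 N·m counterclockwise.
Bag of cement: 35 × 9.8 = 343 N down at 1.2 m → arm 0.1 m, τ = 343 × 0.1 = 34.3 N·m clockwise.
Box: 5.7 × 9.8 = 55.86 N down at 2.1 m → arm 1 m, τ = 55.86 × 1 = 55.86 N·m clockwise.
Net moment of existing loads = 178.7 N·m clockwise.
The sack of grain weighs 43 × 9.8 = 421.4 N and must supply an equal counterclockwise moment, so its lever arm about the fulcrum is 178.7 / 421.4 = 0.424 m.
That puts it at 1.1 − 0.424 = 0.676 m from the left end.

x ≈ 0.676 m from the left end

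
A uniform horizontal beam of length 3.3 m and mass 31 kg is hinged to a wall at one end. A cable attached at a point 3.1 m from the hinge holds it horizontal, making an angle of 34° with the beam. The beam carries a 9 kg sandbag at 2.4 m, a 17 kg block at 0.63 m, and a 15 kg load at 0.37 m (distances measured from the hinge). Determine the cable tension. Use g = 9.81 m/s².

Taking torques about the hinge:
Beam weight: 31 × 9.81 = 304.1 N down at 1.65 m → arm 1.65 m, τ = 304.1 × 1.65 = 501.8 N·m clockwise.
Sandbag: 9 × 9.81 = 88.29 N down at 2.4 m → arm 2.4 m, τ = 88.29 × 2.4 = 211.9 N·m clockwise.
Block: 17 × 9.81 = 166.8 N down at 0.63 m → arm 0.63 m, τ = 166.8 × 0.63 = 105.1 N·m clockwise.
Load: 15 × 9.81 = 147.2 N down at 0.37 m → arm 0.37 m, τ = 147.2 × 0.37 = 54.46 N·m clockwise.
Total clockwise load moment = 873.3 N·m.
The cable tension T acts at 3.1 m; only its component perpendicular to the beam, T sinθ, produces torque. sin 34° = 0.5592.
For rotational equilibrium, T × 3.1 × 0.5592 = 873.3, so T = 873.3 / 1.734 = 504 N.

T ≈ 504 N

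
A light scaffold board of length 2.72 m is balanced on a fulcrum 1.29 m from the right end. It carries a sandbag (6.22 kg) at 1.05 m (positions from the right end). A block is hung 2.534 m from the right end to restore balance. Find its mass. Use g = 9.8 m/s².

Sum moments about the fulcrum (at 1.29 m from the right end) (the support reaction has zero arm there).
Sandbag: 6.22 × 9.8 = 60.96 N down at 1.05 m → arm 0.24 m, τ = 60.96 × 0.24 = 14.63 N·m clockwise.
Net moment of known loads = 14.63 N·m clockwise.
An unknown mass m at 2.534 m has arm 1.244 m; its moment is m·g·1.244 counterclockwise.
Στ = 0 ⇒ m × 9.8 × 1.244 = 14.63 ⇒ m = 14.63 / (9.8 × 1.244) = 1.2 kg.

m ≈ 1.2 kg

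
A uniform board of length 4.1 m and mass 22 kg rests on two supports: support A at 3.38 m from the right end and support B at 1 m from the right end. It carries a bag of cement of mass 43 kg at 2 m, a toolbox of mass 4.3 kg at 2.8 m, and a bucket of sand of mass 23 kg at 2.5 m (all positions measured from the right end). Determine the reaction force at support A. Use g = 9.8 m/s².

R_A ≈ 446 N

Taking torques about support B:
Beam weight: 22 × 9.8 = 215.6 N down at 2.05 m → arm 1.05 m, τ = 215.6 × 1.05 = 226.4 N·m counterclockwise.
Bag of cement: 43 × 9.8 = 421.4 N down at 2 m → arm 1 m, τ = 421.4 × 1 = 421.4 N·m counterclockwise.
Toolbox: 4.3 × 9.8 = 42.14 N down at 2.8 m → arm 1.8 m, τ = 42.14 × 1.8 = 75.85 N·m counterclockwise.
Bucket of sand: 23 × 9.8 = 225.4 N down at 2.5 m → arm 1.5 m, τ = 225.4 × 1.5 = 338.1 N·m counterclockwise.
Net load moment about support B = 1062 N·m counterclockwise.
Reaction R at support A is upward at 3.38 m, arm 2.38 m → moment R × 2.38 clockwise.
Στ = 0 ⇒ R × 2.38 = 1062 ⇒ R = 446 N.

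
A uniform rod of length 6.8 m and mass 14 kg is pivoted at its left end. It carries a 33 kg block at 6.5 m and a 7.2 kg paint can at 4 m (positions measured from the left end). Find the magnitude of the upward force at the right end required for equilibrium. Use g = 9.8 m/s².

About the left end:
Beam weight: 14 × 9.8 = 137.2 N down at 3.4 m → arm 3.4 m, τ = 137.2 × 3.4 = 466.5 N·m clockwise.
Block: 33 × 9.8 = 323.4 N down at 6.5 m → arm 6.5 m, τ = 323.4 × 6.5 = 2102 N·m clockwise.
Paint can: 7.2 × 9.8 = 70.56 N down at 4 m → arm 4 m, τ = 70.56 × 4 = 282.2 N·m clockwise.
Net moment of the loads = 2851 N·m clockwise.
The upward force F acts at the right end, arm 6.8 m, giving F × 6.8 counterclockwise.
Στ = 0 ⇒ F × 6.8 = 2851 ⇒ F = 2851 / 6.8 = 419 N.

F ≈ 419 N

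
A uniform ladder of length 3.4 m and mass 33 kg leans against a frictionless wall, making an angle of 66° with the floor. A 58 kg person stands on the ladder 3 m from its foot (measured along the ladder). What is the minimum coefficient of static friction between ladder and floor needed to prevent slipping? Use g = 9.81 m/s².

Choose the foot of the ladder as the axis so the floor normal and friction both act there and drop out.
Ladder weight 33×9.81 = 323.7 N acts at 1.7 m along the ladder; its horizontal arm is 1.7·cos66° = 0.6915 m → τ = 223.8 N·m clockwise.
Person: 58×9.81 = 569 N at 3 m → arm 1.22 m → τ = 694.2 N·m clockwise.
Wall normal N acts horizontally at the top; its moment arm is the height L sinθ = 3.4·sin66° = 3.106 m, counterclockwise.
Στ = 0 ⇒ N × 3.106 = 918 ⇒ N = 295.6 N.
ΣFx = 0 ⇒ f = N_wall = 295.6 N. ΣFy = 0 ⇒ N_floor = 892.7 N.
μ_min = f / N_floor = 295.6 / 892.7 = 0.331.

μ_min ≈ 0.331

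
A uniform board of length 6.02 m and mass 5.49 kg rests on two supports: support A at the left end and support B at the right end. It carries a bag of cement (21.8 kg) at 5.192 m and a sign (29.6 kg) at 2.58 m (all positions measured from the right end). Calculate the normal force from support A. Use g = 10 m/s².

Choose support B as the axis so its reaction then has zero moment arm.
Beam weight: 5.49 × 10 = 54.9 N down at 3.01 m → arm 3.01 m, τ = 54.9 × 3.01 = 165.2 N·m counterclockwise.
Bag of cement: 21.8 × 10 = 218 N down at 5.192 m → arm 5.192 m, τ = 218 × 5.192 = 1132 N·m counterclockwise.
Sign: 29.6 × 10 = 296 N down at 2.58 m → arm 2.58 m, τ = 296 × 2.58 = 763.7 N·m counterclockwise.
Net load moment about support B = 2061 N·m counterclockwise.
Reaction R at support A is upward at 6.02 m, arm 6.02 m → moment R × 6.02 clockwise.
Στ = 0 ⇒ R × 6.02 = 2061 ⇒ R = 342 N.

R_A ≈ 342 N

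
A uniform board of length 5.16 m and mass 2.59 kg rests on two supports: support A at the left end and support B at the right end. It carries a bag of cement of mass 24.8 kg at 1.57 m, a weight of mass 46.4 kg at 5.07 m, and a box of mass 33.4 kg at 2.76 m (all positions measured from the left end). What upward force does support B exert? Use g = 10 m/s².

Taking torques about support A:
Beam weight: 2.59 × 10 = 25.9 N down at 2.58 m → arm 2.58 m, τ = 25.9 × 2.58 = 66.82 N·m clockwise.
Bag of cement: 24.8 × 10 = 248 N down at 1.57 m → arm 1.57 m, τ = 248 × 1.57 = 389.4 N·m clockwise.
Weight: 46.4 × 10 = 464 N down at 5.07 m → arm 5.07 m, τ = 464 × 5.07 = 2352 N·m clockwise.
Box: 33.4 × 10 = 334 N down at 2.76 m → arm 2.76 m, τ = 334 × 2.76 = 921.8 N·m clockwise.
Net load moment about support A = 3730 N·m clockwise.
Reaction R at support B is upward at 5.16 m, arm 5.16 m → moment R × 5.16 counterclockwise.
Στ = 0 ⇒ R × 5.16 = 3730 ⇒ R = 723 N.

R_B ≈ 723 N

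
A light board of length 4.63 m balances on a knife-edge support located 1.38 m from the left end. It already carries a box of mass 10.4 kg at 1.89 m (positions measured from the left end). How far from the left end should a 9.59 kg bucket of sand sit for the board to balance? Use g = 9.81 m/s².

x ≈ 0.827 m from the left end

Take moments about the knife-edge support (at 1.38 m from the left end).
Box: 10.4 × 9.81 = 102 N down at 1.89 m → arm 0.51 m, τ = 102 × 0.51 = 52.02 N·m clockwise.
Net moment of existing loads = 52.02 N·m clockwise.
The bucket of sand weighs 9.59 × 9.81 = 94.08 N and must supply an equal counterclockwise moment, so its lever arm about the knife-edge support is 52.02 / 94.08 = 0.553 m.
That puts it at 1.38 − 0.553 = 0.827 m from the left end.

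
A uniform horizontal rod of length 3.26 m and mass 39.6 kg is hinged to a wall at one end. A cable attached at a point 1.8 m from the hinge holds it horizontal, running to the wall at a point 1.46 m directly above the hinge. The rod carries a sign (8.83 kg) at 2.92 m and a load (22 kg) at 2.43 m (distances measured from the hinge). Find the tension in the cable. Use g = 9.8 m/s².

T ≈ 1240 N

Sum moments about the hinge (the unknown hinge reaction has zero arm there).
Beam weight: 39.6 × 9.8 = 388.1 N down at 1.63 m → arm 1.63 m, τ = 388.1 × 1.63 = 632.6 N·m clockwise.
Sign: 8.83 × 9.8 = 86.53 N down at 2.92 m → arm 2.92 m, τ = 86.53 × 2.92 = 252.7 N·m clockwise.
Load: 22 × 9.8 = 215.6 N down at 2.43 m → arm 2.43 m, τ = 215.6 × 2.43 = 523.9 N·m clockwise.
Total clockwise load moment = 1409 N·m.
The cable tension T acts at 1.8 m; only its component perpendicular to the rod, T sinθ, produces torque. sinθ = h/√(h²+d²) = 1.46/√(1.46²+1.8²) = 0.6299.
Balancing moments: T × 1.8 × 0.6299 = 1409, giving T = 1409 / 1.134 = 1240 N.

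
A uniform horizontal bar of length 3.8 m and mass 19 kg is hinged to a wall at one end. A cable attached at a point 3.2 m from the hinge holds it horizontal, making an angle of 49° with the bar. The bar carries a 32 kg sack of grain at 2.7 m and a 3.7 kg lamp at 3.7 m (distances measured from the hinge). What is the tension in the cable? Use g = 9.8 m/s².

Take moments about the hinge.
Beam weight: 19 × 9.8 = 186.2 N down at 1.9 m → arm 1.9 m, τ = 186.2 × 1.9 = 353.8 N·m clockwise.
Sack of grain: 32 × 9.8 = 313.6 N down at 2.7 m → arm 2.7 m, τ = 313.6 × 2.7 = 846.7 N·m clockwise.
Lamp: 3.7 × 9.8 = 36.26 N down at 3.7 m → arm 3.7 m, τ = 36.26 × 3.7 = 134.2 N·m clockwise.
Total clockwise load moment = 1335 N·m.
The cable tension T acts at 3.2 m; only its component perpendicular to the bar, T sinθ, produces torque. sin 49° = 0.7547.
Setting net torque to zero: T × 3.2 × 0.7547 = 1335 → T = 1335 / 2.415 = 553 N.

T ≈ 553 N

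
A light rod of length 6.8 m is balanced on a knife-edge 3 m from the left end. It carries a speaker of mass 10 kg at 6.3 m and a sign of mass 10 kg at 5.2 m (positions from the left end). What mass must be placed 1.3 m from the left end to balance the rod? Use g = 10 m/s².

m ≈ 32.4 kg

Taking torques about the knife-edge (at 3 m from the left end):
Speaker: 10 × 10 = 100 N down at 6.3 m → arm 3.3 m, τ = 100 × 3.3 = 330 N·m clockwise.
Sign: 10 × 10 = 100 N down at 5.2 m → arm 2.2 m, τ = 100 × 2.2 = 220 N·m clockwise.
Net moment of known loads = 550 N·m clockwise.
An unknown mass m at 1.3 m has arm 1.7 m; its moment is m·g·1.7 counterclockwise.
Balancing moments: m × 10 × 1.7 = 550, giving m = 550 / (10 × 1.7) = 32.4 kg.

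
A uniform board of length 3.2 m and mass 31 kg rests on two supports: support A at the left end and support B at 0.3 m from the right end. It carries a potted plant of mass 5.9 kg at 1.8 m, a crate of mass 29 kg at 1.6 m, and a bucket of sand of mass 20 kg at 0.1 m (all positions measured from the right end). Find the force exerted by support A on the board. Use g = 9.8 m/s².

Taking torques about support B:
Beam weight: 31 × 9.8 = 303.8 N down at 1.6 m → arm 1.3 m, τ = 303.8 × 1.3 = 394.9 N·m counterclockwise.
Potted plant: 5.9 × 9.8 = 57.82 N down at 1.8 m → arm 1.5 m, τ = 57.82 × 1.5 = 86.73 N·m counterclockwise.
Crate: 29 × 9.8 = 284.2 N down at 1.6 m → arm 1.3 m, τ = 284.2 × 1.3 = 369.5 N·m counterclockwise.
Bucket of sand: 20 × 9.8 = 196 N down at 0.1 m → arm 0.2 m, τ = 196 × 0.2 = 39.2 N·m clockwise.
Net load moment about support B = 811.9 N·m counterclockwise.
Reaction R at support A is upward at 3.2 m, arm 2.9 m → moment R × 2.9 clockwise.
Balancing moments: R × 2.9 = 811.9, giving R = 280 N.

R_A ≈ 280 N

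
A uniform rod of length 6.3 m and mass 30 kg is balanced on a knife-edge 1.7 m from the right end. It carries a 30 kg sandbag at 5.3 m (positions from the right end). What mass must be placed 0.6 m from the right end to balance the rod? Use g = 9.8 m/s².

m ≈ 138 kg

Take moments about the knife-edge (at 1.7 m from the right end).
Beam weight: 30 × 9.8 = 294 N down at 3.15 m → arm 1.45 m, τ = 294 × 1.45 = 426.3 N·m counterclockwise.
Sandbag: 30 × 9.8 = 294 N down at 5.3 m → arm 3.6 m, τ = 294 × 3.6 = 1058 N·m counterclockwise.
Net moment of known loads = 1484 N·m counterclockwise.
An unknown mass m at 0.6 m has arm 1.1 m; its moment is m·g·1.1 clockwise.
Balancing moments: m × 9.8 × 1.1 = 1484, giving m = 1484 / (9.8 × 1.1) = 138 kg.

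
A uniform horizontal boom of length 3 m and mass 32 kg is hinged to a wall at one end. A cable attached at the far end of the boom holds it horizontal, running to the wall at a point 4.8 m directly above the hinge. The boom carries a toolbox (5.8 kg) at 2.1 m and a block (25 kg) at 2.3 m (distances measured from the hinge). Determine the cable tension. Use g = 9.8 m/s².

Taking torques about the hinge:
Beam weight: 32 × 9.8 = 313.6 N down at 1.5 m → arm 1.5 m, τ = 313.6 × 1.5 = 470.4 N·m clockwise.
Toolbox: 5.8 × 9.8 = 56.84 N down at 2.1 m → arm 2.1 m, τ = 56.84 × 2.1 = 119.4 N·m clockwise.
Block: 25 × 9.8 = 245 N down at 2.3 m → arm 2.3 m, τ = 245 × 2.3 = 563.5 N·m clockwise.
Total clockwise load moment = 1153 N·m.
The cable tension T acts at 3 m; only its component perpendicular to the boom, T sinθ, produces torque. sinθ = h/√(h²+d²) = 4.8/√(4.8²+3²) = 0.848.
Στ = 0 ⇒ T × 3 × 0.848 = 1153 ⇒ T = 1153 / 2.544 = 453 N.

T ≈ 453 N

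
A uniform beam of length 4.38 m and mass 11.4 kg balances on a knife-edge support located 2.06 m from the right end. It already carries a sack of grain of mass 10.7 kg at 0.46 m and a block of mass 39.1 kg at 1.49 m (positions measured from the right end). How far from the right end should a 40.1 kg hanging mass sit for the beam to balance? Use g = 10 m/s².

About the knife-edge support (at 2.06 m from the right end):
Beam weight: 11.4 × 10 = 114 N down at 2.19 m → arm 0.13 m, τ = 114 × 0.13 = 14.82 N·m counterclockwise.
Sack of grain: 10.7 × 10 = 107 N down at 0.46 m → arm 1.6 m, τ = 107 × 1.6 = 171.2 N·m clockwise.
Block: 39.1 × 10 = 391 N down at 1.49 m → arm 0.57 m, τ = 391 × 0.57 = 222.9 N·m clockwise.
Net moment of existing loads = 379.3 N·m clockwise.
The hanging mass weighs 40.1 × 10 = 401 N and must supply an equal counterclockwise moment, so its lever arm about the knife-edge support is 379.3 / 401 = 0.946 m.
That puts it at 2.06 + 0.946 = 3.01 m from the right end.

x ≈ 3.01 m from the right end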